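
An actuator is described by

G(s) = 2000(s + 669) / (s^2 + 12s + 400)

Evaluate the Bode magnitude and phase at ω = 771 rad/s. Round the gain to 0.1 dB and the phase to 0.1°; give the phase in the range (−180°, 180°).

10.7 dB, -130.1°

At s = jω = j771:
zero (s+669): 669 + j771 → |·| = √(669²+771²) = √1042002 ≈ 1020.8, ∠ = arctan(771/669) ≈ 49.05°
quadratic: (j771)² + 12·j771 + 400 = -594041 + j9252 → |·| ≈ 5.9411e+05, ∠ ≈ 179.11°
|G| = 2000 · 1020.8 / 5.9411e+05 ≈ 3.4364
Gain = 20 log₁₀(3.4364) ≈ 10.72 dB
∠G = 49.05° − 179.11° = -130.06°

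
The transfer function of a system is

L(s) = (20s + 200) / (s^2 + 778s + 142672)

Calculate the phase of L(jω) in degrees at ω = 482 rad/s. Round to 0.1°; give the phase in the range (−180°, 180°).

-14.6°

Substitute s = j482:
Numerator: 20(j482) + 200 = 200 + j9640
Denominator: (j482)^2 + 778(j482) + 142672 = -89652 + j374996
|N| = √(200² + 9640²) ≈ 9642.1, ∠N ≈ 88.81°
|D| = √(89652² + 374996²) ≈ 3.8556e+05, ∠D ≈ 103.45°
∠L = 88.81° − 103.45° = -14.64°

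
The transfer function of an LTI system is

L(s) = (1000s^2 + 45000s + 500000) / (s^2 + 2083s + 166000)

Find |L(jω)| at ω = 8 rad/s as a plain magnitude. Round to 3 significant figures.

3.39

Substitute s = j8:
Numerator: 1000(j8)^2 + 45000(j8) + 500000 = 436000 + j360000
Denominator: (j8)^2 + 2083(j8) + 166000 = 165936 + j16664
|N| = √(436000² + 360000²) ≈ 5.6542e+05, ∠N ≈ 39.55°
|D| = √(165936² + 16664²) ≈ 1.6677e+05, ∠D ≈ 5.73°
|L| = 5.6542e+05 / 1.6677e+05 ≈ 3.3904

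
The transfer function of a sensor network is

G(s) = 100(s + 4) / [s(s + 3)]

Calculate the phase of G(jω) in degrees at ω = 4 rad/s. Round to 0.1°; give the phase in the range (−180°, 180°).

-98.1°

At s = jω = j4:
zero (s+4): 4 + j4 → |·| = √(4²+4²) = √32 ≈ 5.6569, ∠ = arctan(4/4) ≈ 45.00°
pole (s+3): 3 + j4 → |·| = √(3²+4²) = √25 ≈ 5, ∠ = arctan(4/3) ≈ 53.13°
pole at origin: |s| = 4, ∠ = 90.00° (in denominator)
∠G = 45.00° − 143.13° = -98.13°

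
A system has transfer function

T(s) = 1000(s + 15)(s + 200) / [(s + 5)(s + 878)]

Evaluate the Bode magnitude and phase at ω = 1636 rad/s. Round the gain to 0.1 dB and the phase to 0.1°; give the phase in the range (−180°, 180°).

59.0 dB, 20.9°

At s = jω = j1636:
zero (s+15): 15 + j1636 → |·| = √(15²+1636²) = √2676721 ≈ 1636.1, ∠ = arctan(1636/15) ≈ 89.47°
zero (s+200): 200 + j1636 → |·| = √(200²+1636²) = √2716496 ≈ 1648.2, ∠ = arctan(1636/200) ≈ 83.03°
pole (s+5): 5 + j1636 → |·| = √(5²+1636²) = √2676521 ≈ 1636, ∠ = arctan(1636/5) ≈ 89.82°
pole (s+878): 878 + j1636 → |·| = √(878²+1636²) = √3447380 ≈ 1856.7, ∠ = arctan(1636/878) ≈ 61.78°
|T| = 1000 · 2.6966e+06 / 3.0376e+06 ≈ 887.74
Gain = 20 log₁₀(887.74) ≈ 58.97 dB
∠T = 172.50° − 151.60° = 20.90°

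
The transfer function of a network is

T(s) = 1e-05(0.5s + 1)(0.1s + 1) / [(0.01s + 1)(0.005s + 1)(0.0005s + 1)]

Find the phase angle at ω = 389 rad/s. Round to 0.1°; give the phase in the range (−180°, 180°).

At ω = 389 rad/s:
zero (1 + j389·0.5) = 1 + j194.5 → |·| ≈ 194.5, ∠ ≈ 89.71°
zero (1 + j389·0.1) = 1 + j38.9 → |·| ≈ 38.913, ∠ ≈ 88.53°
pole (1 + j389·0.01) = 1 + j3.89 → |·| ≈ 4.0165, ∠ ≈ 75.58°
pole (1 + j389·0.005) = 1 + j1.945 → |·| ≈ 2.187, ∠ ≈ 62.79°
pole (1 + j389·0.0005) = 1 + j0.1945 → |·| ≈ 1.0187, ∠ ≈ 11.01°
∠T = (89.71° + 88.53°) − (75.58° + 62.79° + 11.01°) = 28.86°

28.9°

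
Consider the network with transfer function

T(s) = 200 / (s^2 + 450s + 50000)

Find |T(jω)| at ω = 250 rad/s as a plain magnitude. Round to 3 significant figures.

Substitute s = j250:
Numerator: 200 = 200 + j0
Denominator: (j250)^2 + 450(j250) + 50000 = -12500 + j112500
|N| = √(200² + 0²) ≈ 200, ∠N ≈ 0.00°
|D| = √(12500² + 112500²) ≈ 1.1319e+05, ∠D ≈ 96.34°
|T| = 200 / 1.1319e+05 ≈ 0.0017669

0.00177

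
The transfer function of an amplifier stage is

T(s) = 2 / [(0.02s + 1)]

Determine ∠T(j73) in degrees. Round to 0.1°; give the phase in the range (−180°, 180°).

-55.6°

At ω = 73 rad/s:
pole (1 + j73·0.02) = 1 + j1.46 → |·| ≈ 1.7696, ∠ ≈ 55.59°
∠T = (0°) − (55.59°) = -55.59°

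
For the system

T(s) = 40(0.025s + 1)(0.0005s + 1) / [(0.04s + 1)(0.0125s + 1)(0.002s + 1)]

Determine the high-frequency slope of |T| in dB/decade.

-20 dB/decade

Each pole contributes −20 dB/decade at high frequency; each zero contributes +20 dB/decade.
Net: 2 zero(s) − 3 pole(s) → -20 dB/decade.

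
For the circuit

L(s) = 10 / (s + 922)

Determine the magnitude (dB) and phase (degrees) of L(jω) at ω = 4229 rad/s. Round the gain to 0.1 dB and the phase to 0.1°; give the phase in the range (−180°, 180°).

At s = jω = j4229:
pole (s+922): 922 + j4229 → |·| = √(922²+4229²) = √18734525 ≈ 4328.3, ∠ = arctan(4229/922) ≈ 77.70°
|L| = 10 / 4328.3 ≈ 0.0023104
Gain = 20 log₁₀(0.0023104) ≈ -52.73 dB
∠L = 0.00° − 77.70° = -77.70°

-52.7 dB, -77.7°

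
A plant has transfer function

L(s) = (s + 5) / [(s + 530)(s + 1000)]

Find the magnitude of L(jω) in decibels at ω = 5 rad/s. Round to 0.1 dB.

At s = jω = j5:
zero (s+5): 5 + j5 → |·| = √(5²+5²) = √50 ≈ 7.0711, ∠ = arctan(5/5) ≈ 45.00°
pole (s+530): 530 + j5 → |·| = √(530²+5²) = √280925 ≈ 530.02, ∠ = arctan(5/530) ≈ 0.54°
pole (s+1000): 1000 + j5 → |·| = √(1000²+5²) = √1000025 ≈ 1000, ∠ = arctan(5/1000) ≈ 0.29°
|L| = 1 · 7.0711 / 5.3002e+05 ≈ 1.3341e-05
Gain = 20 log₁₀(1.3341e-05) ≈ -97.50 dB

-97.5 dB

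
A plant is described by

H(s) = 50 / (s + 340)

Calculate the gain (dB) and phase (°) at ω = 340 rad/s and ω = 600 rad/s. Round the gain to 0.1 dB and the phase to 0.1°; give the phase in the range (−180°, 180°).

ω = 340: -19.7 dB, -45.0°; ω = 600: -22.8 dB, -60.5°

Substitute s = j340:
Numerator: 50 = 50 + j0
Denominator: (j340) + 340 = 340 + j340
|N| = √(50² + 0²) ≈ 50, ∠N ≈ 0.00°
|D| = √(340² + 340²) ≈ 480.83, ∠D ≈ 45.00°
|H| = 50 / 480.83 ≈ 0.10399
Gain = 20 log₁₀(0.10399) ≈ -19.66 dB
∠H = 0.00° − 45.00° = -45.00°

Substitute s = j600:
Numerator: 50 = 50 + j0
Denominator: (j600) + 340 = 340 + j600
|N| = √(50² + 0²) ≈ 50, ∠N ≈ 0.00°
|D| = √(340² + 600²) ≈ 689.64, ∠D ≈ 60.46°
|H| = 50 / 689.64 ≈ 0.072502
Gain = 20 log₁₀(0.072502) ≈ -22.79 dB
∠H = 0.00° − 60.46° = -60.46°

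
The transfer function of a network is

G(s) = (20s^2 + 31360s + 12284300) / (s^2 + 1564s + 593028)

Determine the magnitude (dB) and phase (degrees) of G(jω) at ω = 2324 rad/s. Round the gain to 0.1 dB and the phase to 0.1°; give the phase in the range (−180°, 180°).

Substitute s = j2324:
Numerator: 20(j2324)^2 + 31360(j2324) + 12284300 = -95735220 + j72880640
Denominator: (j2324)^2 + 1564(j2324) + 593028 = -4807948 + j3634736
|N| = √(95735220² + 72880640²) ≈ 1.2032e+08, ∠N ≈ 142.72°
|D| = √(4807948² + 3634736²) ≈ 6.0272e+06, ∠D ≈ 142.91°
|G| = 1.2032e+08 / 6.0272e+06 ≈ 19.963
Gain = 20 log₁₀(19.963) ≈ 26.00 dB
∠G = 142.72° − 142.91° = -0.19°

26.0 dB, -0.2°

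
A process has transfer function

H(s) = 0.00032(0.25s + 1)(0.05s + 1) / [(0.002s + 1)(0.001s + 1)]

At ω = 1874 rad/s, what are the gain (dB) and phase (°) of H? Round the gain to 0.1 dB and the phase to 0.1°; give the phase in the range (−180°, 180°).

At ω = 1874 rad/s:
zero (1 + j1874·0.25) = 1 + j468.5 → |·| ≈ 468.5, ∠ ≈ 89.88°
zero (1 + j1874·0.05) = 1 + j93.7 → |·| ≈ 93.705, ∠ ≈ 89.39°
pole (1 + j1874·0.002) = 1 + j3.748 → |·| ≈ 3.8791, ∠ ≈ 75.06°
pole (1 + j1874·0.001) = 1 + j1.874 → |·| ≈ 2.1241, ∠ ≈ 61.91°
|H| = 0.00032 · 468.5 · 93.705 / (3.8791 · 2.1241) ≈ 1.705
Gain = 20 log₁₀(1.705) ≈ 4.63 dB
∠H = (89.88° + 89.39°) − (75.06° + 61.91°) = 42.30°

4.6 dB, 42.3°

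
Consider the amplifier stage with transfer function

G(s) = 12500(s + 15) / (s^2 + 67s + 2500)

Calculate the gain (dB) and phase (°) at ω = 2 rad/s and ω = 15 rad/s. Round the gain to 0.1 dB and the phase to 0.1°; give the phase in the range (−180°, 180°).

At s = jω = j2:
zero (s+15): 15 + j2 → |·| = √(15²+2²) = √229 ≈ 15.133, ∠ = arctan(2/15) ≈ 7.59°
quadratic: (j2)² + 67·j2 + 2500 = 2496 + j134 → |·| ≈ 2499.6, ∠ ≈ 3.07°
|G| = 12500 · 15.133 / 2499.6 ≈ 75.677
Gain = 20 log₁₀(75.677) ≈ 37.58 dB
∠G = 7.59° − 3.07° = 4.52°

At s = jω = j15:
zero (s+15): 15 + j15 → |·| = √(15²+15²) = √450 ≈ 21.213, ∠ = arctan(15/15) ≈ 45.00°
quadratic: (j15)² + 67·j15 + 2500 = 2275 + j1005 → |·| ≈ 2487.1, ∠ ≈ 23.83°
|G| = 12500 · 21.213 / 2487.1 ≈ 106.62
Gain = 20 log₁₀(106.62) ≈ 40.56 dB
∠G = 45.00° − 23.83° = 21.17°

ω = 2: 37.6 dB, 4.5°; ω = 15: 40.6 dB, 21.2°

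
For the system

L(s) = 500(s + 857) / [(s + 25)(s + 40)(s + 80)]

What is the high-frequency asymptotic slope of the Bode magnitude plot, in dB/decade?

-40 dB/decade

Each pole contributes −20 dB/decade at high frequency; each zero contributes +20 dB/decade.
Net: 1 zero(s) − 3 pole(s) → -40 dB/decade.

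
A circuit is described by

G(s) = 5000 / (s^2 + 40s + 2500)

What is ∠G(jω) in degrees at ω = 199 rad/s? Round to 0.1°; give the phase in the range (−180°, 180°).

-167.9°

At s = jω = j199:
quadratic: (j199)² + 40·j199 + 2500 = -37101 + j7960 → |·| ≈ 37945, ∠ ≈ 167.89°
∠G = 0.00° − 167.89° = -167.89°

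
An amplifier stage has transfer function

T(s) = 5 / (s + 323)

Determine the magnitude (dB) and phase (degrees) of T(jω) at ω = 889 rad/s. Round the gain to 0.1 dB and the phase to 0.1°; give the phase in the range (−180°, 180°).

-45.5 dB, -70.0°

Substitute s = j889:
Numerator: 5 = 5 + j0
Denominator: (j889) + 323 = 323 + j889
|N| = √(5² + 0²) ≈ 5, ∠N ≈ 0.00°
|D| = √(323² + 889²) ≈ 945.86, ∠D ≈ 70.03°
|T| = 5 / 945.86 ≈ 0.0052862
Gain = 20 log₁₀(0.0052862) ≈ -45.54 dB
∠T = 0.00° − 70.03° = -70.03°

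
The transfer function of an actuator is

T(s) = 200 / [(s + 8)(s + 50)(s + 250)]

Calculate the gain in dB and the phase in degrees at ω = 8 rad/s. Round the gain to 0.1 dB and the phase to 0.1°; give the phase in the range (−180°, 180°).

-57.1 dB, -55.9°

At s = jω = j8:
pole (s+8): 8 + j8 → |·| = √(8²+8²) = √128 ≈ 11.314, ∠ = arctan(8/8) ≈ 45.00°
pole (s+50): 50 + j8 → |·| = √(50²+8²) = √2564 ≈ 50.636, ∠ = arctan(8/50) ≈ 9.09°
pole (s+250): 250 + j8 → |·| = √(250²+8²) = √62564 ≈ 250.13, ∠ = arctan(8/250) ≈ 1.83°
|T| = 200 / 1.433e+05 ≈ 0.0013957
Gain = 20 log₁₀(0.0013957) ≈ -57.10 dB
∠T = 0.00° − 55.92° = -55.92°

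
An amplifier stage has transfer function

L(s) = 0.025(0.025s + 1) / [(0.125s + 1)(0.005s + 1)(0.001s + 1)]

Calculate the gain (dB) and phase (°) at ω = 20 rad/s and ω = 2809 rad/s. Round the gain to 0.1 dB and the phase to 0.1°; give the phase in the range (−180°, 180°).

At ω = 20 rad/s:
zero (1 + j20·0.025) = 1 + j0.5 → |·| ≈ 1.118, ∠ ≈ 26.57°
pole (1 + j20·0.125) = 1 + j2.5 → |·| ≈ 2.6926, ∠ ≈ 68.20°
pole (1 + j20·0.005) = 1 + j0.1 → |·| ≈ 1.005, ∠ ≈ 5.71°
pole (1 + j20·0.001) = 1 + j0.02 → |·| ≈ 1.0002, ∠ ≈ 1.15°
|L| = 0.025 · 1.118 / (2.6926 · 1.005 · 1.0002) ≈ 0.010327
Gain = 20 log₁₀(0.010327) ≈ -39.72 dB
∠L = (26.57°) − (68.20° + 5.71° + 1.15°) = -48.49°

At ω = 2809 rad/s:
zero (1 + j2809·0.025) = 1 + j70.225 → |·| ≈ 70.232, ∠ ≈ 89.18°
pole (1 + j2809·0.125) = 1 + j351.125 → |·| ≈ 351.13, ∠ ≈ 89.84°
pole (1 + j2809·0.005) = 1 + j14.045 → |·| ≈ 14.081, ∠ ≈ 85.93°
pole (1 + j2809·0.001) = 1 + j2.809 → |·| ≈ 2.9817, ∠ ≈ 70.40°
|L| = 0.025 · 70.232 / (351.13 · 14.081 · 2.9817) ≈ 0.0001191
Gain = 20 log₁₀(0.0001191) ≈ -78.48 dB
∠L = (89.18°) − (89.84° + 85.93° + 70.40°) = -156.99°

ω = 20: -39.7 dB, -48.5°; ω = 2809: -78.5 dB, -157.0°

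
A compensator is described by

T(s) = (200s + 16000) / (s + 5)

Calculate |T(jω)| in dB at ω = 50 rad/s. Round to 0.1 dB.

Substitute s = j50:
Numerator: 200(j50) + 16000 = 16000 + j10000
Denominator: (j50) + 5 = 5 + j50
|N| = √(16000² + 10000²) ≈ 18868, ∠N ≈ 32.01°
|D| = √(5² + 50²) ≈ 50.249, ∠D ≈ 84.29°
|T| = 18868 / 50.249 ≈ 375.49
Gain = 20 log₁₀(375.49) ≈ 51.49 dB

51.5 dB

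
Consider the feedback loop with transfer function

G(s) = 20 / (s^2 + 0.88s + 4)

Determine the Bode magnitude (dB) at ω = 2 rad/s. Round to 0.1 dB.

21.1 dB

At s = jω = j2:
quadratic: (j2)² + 0.88·j2 + 4 = 0 + j1.76 → |·| ≈ 1.76, ∠ ≈ 90.00°
|G| = 20 / 1.76 ≈ 11.364
Gain = 20 log₁₀(11.364) ≈ 21.11 dB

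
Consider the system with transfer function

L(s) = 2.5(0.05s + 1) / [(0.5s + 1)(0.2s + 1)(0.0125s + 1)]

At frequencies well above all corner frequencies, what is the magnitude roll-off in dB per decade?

Each pole contributes −20 dB/decade at high frequency; each zero contributes +20 dB/decade.
Net: 1 zero(s) − 3 pole(s) → -40 dB/decade.

-40 dB/decade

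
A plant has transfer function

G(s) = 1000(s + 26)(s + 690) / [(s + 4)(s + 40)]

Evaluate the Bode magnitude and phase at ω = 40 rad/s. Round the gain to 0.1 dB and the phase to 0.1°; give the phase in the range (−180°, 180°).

At s = jω = j40:
zero (s+26): 26 + j40 → |·| = √(26²+40²) = √2276 ≈ 47.707, ∠ = arctan(40/26) ≈ 56.98°
zero (s+690): 690 + j40 → |·| = √(690²+40²) = √477700 ≈ 691.16, ∠ = arctan(40/690) ≈ 3.32°
pole (s+4): 4 + j40 → |·| = √(4²+40²) = √1616 ≈ 40.2, ∠ = arctan(40/4) ≈ 84.29°
pole (s+40): 40 + j40 → |·| = √(40²+40²) = √3200 ≈ 56.569, ∠ = arctan(40/40) ≈ 45.00°
|G| = 1000 · 32973 / 2274.1 ≈ 14499
Gain = 20 log₁₀(14499) ≈ 83.23 dB
∠G = 60.30° − 129.29° = -68.99°

83.2 dB, -69.0°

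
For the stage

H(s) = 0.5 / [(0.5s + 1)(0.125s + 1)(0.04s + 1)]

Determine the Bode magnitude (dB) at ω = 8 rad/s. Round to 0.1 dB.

-21.8 dB

At ω = 8 rad/s:
pole (1 + j8·0.5) = 1 + j4 → |·| ≈ 4.1231, ∠ ≈ 75.96°
pole (1 + j8·0.125) = 1 + j1 → |·| ≈ 1.4142, ∠ ≈ 45.00°
pole (1 + j8·0.04) = 1 + j0.32 → |·| ≈ 1.05, ∠ ≈ 17.74°
|H| = 0.5 · 1 / (4.1231 · 1.4142 · 1.05) ≈ 0.081667
Gain = 20 log₁₀(0.081667) ≈ -21.76 dB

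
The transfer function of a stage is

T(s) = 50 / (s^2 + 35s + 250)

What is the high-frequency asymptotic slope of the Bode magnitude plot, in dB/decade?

-40 dB/decade

Each pole contributes −20 dB/decade at high frequency; each zero contributes +20 dB/decade.
Net: 0 zero(s) − 2 pole(s) → -40 dB/decade.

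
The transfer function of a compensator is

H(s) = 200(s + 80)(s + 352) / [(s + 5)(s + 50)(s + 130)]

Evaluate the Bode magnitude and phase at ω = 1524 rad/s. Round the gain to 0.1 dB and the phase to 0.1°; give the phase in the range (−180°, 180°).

-17.4 dB, -99.1°

At s = jω = j1524:
zero (s+80): 80 + j1524 → |·| = √(80²+1524²) = √2328976 ≈ 1526.1, ∠ = arctan(1524/80) ≈ 87.00°
zero (s+352): 352 + j1524 → |·| = √(352²+1524²) = √2446480 ≈ 1564.1, ∠ = arctan(1524/352) ≈ 76.99°
pole (s+5): 5 + j1524 → |·| = √(5²+1524²) = √2322601 ≈ 1524, ∠ = arctan(1524/5) ≈ 89.81°
pole (s+50): 50 + j1524 → |·| = √(50²+1524²) = √2325076 ≈ 1524.8, ∠ = arctan(1524/50) ≈ 88.12°
pole (s+130): 130 + j1524 → |·| = √(130²+1524²) = √2339476 ≈ 1529.5, ∠ = arctan(1524/130) ≈ 85.12°
|H| = 200 · 2.387e+06 / 3.5542e+09 ≈ 0.13432
Gain = 20 log₁₀(0.13432) ≈ -17.44 dB
∠H = 163.99° − 263.05° = -99.06°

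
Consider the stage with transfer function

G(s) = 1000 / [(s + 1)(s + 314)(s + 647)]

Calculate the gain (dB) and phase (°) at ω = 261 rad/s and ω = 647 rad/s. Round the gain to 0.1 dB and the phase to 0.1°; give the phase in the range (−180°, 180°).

At s = jω = j261:
pole (s+1): 1 + j261 → |·| = √(1²+261²) = √68122 ≈ 261, ∠ = arctan(261/1) ≈ 89.78°
pole (s+314): 314 + j261 → |·| = √(314²+261²) = √166717 ≈ 408.31, ∠ = arctan(261/314) ≈ 39.73°
pole (s+647): 647 + j261 → |·| = √(647²+261²) = √486730 ≈ 697.66, ∠ = arctan(261/647) ≈ 21.97°
|G| = 1000 / 7.4349e+07 ≈ 1.345e-05
Gain = 20 log₁₀(1.345e-05) ≈ -97.43 dB
∠G = 0.00° − 151.48° = -151.48°

At s = jω = j647:
pole (s+1): 1 + j647 → |·| = √(1²+647²) = √418610 ≈ 647, ∠ = arctan(647/1) ≈ 89.91°
pole (s+314): 314 + j647 → |·| = √(314²+647²) = √517205 ≈ 719.17, ∠ = arctan(647/314) ≈ 64.11°
pole (s+647): 647 + j647 → |·| = √(647²+647²) = √837218 ≈ 915, ∠ = arctan(647/647) ≈ 45.00°
|G| = 1000 / 4.2575e+08 ≈ 2.3488e-06
Gain = 20 log₁₀(2.3488e-06) ≈ -112.58 dB
∠G = 0.00° − 199.02° = -199.02° ≡ 160.98° (principal value)

ω = 261: -97.4 dB, -151.5°; ω = 647: -112.6 dB, 161.0°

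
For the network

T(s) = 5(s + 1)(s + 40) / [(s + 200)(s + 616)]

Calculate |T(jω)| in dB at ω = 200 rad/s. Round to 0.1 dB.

At s = jω = j200:
zero (s+1): 1 + j200 → |·| = √(1²+200²) = √40001 ≈ 200, ∠ = arctan(200/1) ≈ 89.71°
zero (s+40): 40 + j200 → |·| = √(40²+200²) = √41600 ≈ 203.96, ∠ = arctan(200/40) ≈ 78.69°
pole (s+200): 200 + j200 → |·| = √(200²+200²) = √80000 ≈ 282.84, ∠ = arctan(200/200) ≈ 45.00°
pole (s+616): 616 + j200 → |·| = √(616²+200²) = √419456 ≈ 647.65, ∠ = arctan(200/616) ≈ 17.99°
|T| = 5 · 40792 / 1.8318e+05 ≈ 1.1134
Gain = 20 log₁₀(1.1134) ≈ 0.93 dB

0.9 dB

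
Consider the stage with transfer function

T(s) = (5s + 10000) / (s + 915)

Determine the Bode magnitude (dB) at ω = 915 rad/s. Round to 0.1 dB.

Substitute s = j915:
Numerator: 5(j915) + 10000 = 10000 + j4575
Denominator: (j915) + 915 = 915 + j915
|N| = √(10000² + 4575²) ≈ 10997, ∠N ≈ 24.58°
|D| = √(915² + 915²) ≈ 1294, ∠D ≈ 45.00°
|T| = 10997 / 1294 ≈ 8.4985
Gain = 20 log₁₀(8.4985) ≈ 18.59 dB

18.6 dB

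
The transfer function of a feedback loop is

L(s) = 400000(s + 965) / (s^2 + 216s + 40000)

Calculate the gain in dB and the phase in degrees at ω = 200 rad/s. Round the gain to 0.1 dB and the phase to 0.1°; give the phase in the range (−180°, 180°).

79.2 dB, -78.3°

At s = jω = j200:
zero (s+965): 965 + j200 → |·| = √(965²+200²) = √971225 ≈ 985.51, ∠ = arctan(200/965) ≈ 11.71°
quadratic: (j200)² + 216·j200 + 40000 = 0 + j43200 → |·| ≈ 43200, ∠ ≈ 90.00°
|L| = 400000 · 985.51 / 43200 ≈ 9125.1
Gain = 20 log₁₀(9125.1) ≈ 79.20 dB
∠L = 11.71° − 90.00° = -78.29°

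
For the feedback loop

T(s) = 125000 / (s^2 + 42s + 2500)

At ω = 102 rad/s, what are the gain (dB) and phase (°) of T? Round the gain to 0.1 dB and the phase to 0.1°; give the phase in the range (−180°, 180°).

22.9 dB, -151.5°

At s = jω = j102:
quadratic: (j102)² + 42·j102 + 2500 = -7904 + j4284 → |·| ≈ 8990.3, ∠ ≈ 151.54°
|T| = 125000 / 8990.3 ≈ 13.904
Gain = 20 log₁₀(13.904) ≈ 22.86 dB
∠T = 0.00° − 151.54° = -151.54°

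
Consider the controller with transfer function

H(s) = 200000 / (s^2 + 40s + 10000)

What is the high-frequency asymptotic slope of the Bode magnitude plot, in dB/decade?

Each pole contributes −20 dB/decade at high frequency; each zero contributes +20 dB/decade.
Net: 0 zero(s) − 2 pole(s) → -40 dB/decade.

-40 dB/decade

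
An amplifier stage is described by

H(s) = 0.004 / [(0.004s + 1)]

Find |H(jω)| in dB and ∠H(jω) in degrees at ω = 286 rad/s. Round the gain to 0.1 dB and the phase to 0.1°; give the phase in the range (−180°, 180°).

-51.6 dB, -48.8°

At ω = 286 rad/s:
pole (1 + j286·0.004) = 1 + j1.144 → |·| ≈ 1.5195, ∠ ≈ 48.84°
|H| = 0.004 · 1 / (1.5195) ≈ 0.0026324
Gain = 20 log₁₀(0.0026324) ≈ -51.59 dB
∠H = (0°) − (48.84°) = -48.84°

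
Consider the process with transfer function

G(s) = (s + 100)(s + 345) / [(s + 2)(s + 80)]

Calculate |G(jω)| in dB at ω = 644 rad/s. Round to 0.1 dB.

At s = jω = j644:
zero (s+100): 100 + j644 → |·| = √(100²+644²) = √424736 ≈ 651.72, ∠ = arctan(644/100) ≈ 81.17°
zero (s+345): 345 + j644 → |·| = √(345²+644²) = √533761 ≈ 730.59, ∠ = arctan(644/345) ≈ 61.82°
pole (s+2): 2 + j644 → |·| = √(2²+644²) = √414740 ≈ 644, ∠ = arctan(644/2) ≈ 89.82°
pole (s+80): 80 + j644 → |·| = √(80²+644²) = √421136 ≈ 648.95, ∠ = arctan(644/80) ≈ 82.92°
|G| = 1 · 4.7614e+05 / 4.1792e+05 ≈ 1.1393
Gain = 20 log₁₀(1.1393) ≈ 1.13 dB

1.1 dB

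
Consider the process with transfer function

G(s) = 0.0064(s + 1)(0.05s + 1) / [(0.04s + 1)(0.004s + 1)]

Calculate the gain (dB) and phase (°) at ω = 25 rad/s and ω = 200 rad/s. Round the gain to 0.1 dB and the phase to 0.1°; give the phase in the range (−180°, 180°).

At ω = 25 rad/s:
zero (1 + j25·1) = 1 + j25 → |·| ≈ 25.02, ∠ ≈ 87.71°
zero (1 + j25·0.05) = 1 + j1.25 → |·| ≈ 1.6008, ∠ ≈ 51.34°
pole (1 + j25·0.04) = 1 + j1 → |·| ≈ 1.4142, ∠ ≈ 45.00°
pole (1 + j25·0.004) = 1 + j0.1 → |·| ≈ 1.005, ∠ ≈ 5.71°
|G| = 0.0064 · 25.02 · 1.6008 / (1.4142 · 1.005) ≈ 0.18035
Gain = 20 log₁₀(0.18035) ≈ -14.88 dB
∠G = (87.71° + 51.34°) − (45.00° + 5.71°) = 88.34°

At ω = 200 rad/s:
zero (1 + j200·1) = 1 + j200 → |·| ≈ 200, ∠ ≈ 89.71°
zero (1 + j200·0.05) = 1 + j10 → |·| ≈ 10.05, ∠ ≈ 84.29°
pole (1 + j200·0.04) = 1 + j8 → |·| ≈ 8.0623, ∠ ≈ 82.87°
pole (1 + j200·0.004) = 1 + j0.8 → |·| ≈ 1.2806, ∠ ≈ 38.66°
|G| = 0.0064 · 200 · 10.05 / (8.0623 · 1.2806) ≈ 1.246
Gain = 20 log₁₀(1.246) ≈ 1.91 dB
∠G = (89.71° + 84.29°) − (82.87° + 38.66°) = 52.47°

ω = 25: -14.9 dB, 88.3°; ω = 200: 1.9 dB, 52.5°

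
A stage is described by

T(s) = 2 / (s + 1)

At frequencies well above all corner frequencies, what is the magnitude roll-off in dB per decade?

-20 dB/decade

Each pole contributes −20 dB/decade at high frequency; each zero contributes +20 dB/decade.
Net: 0 zero(s) − 1 pole(s) → -20 dB/decade.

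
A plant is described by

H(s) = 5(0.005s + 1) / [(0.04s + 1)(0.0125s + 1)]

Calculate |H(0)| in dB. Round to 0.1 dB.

14.0 dB

H(0) = 5 · 1 / 1 = 5
20 log₁₀(5) ≈ 13.98 dB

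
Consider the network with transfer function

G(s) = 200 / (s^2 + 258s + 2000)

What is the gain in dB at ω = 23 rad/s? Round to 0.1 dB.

Substitute s = j23:
Numerator: 200 = 200 + j0
Denominator: (j23)^2 + 258(j23) + 2000 = 1471 + j5934
|N| = √(200² + 0²) ≈ 200, ∠N ≈ 0.00°
|D| = √(1471² + 5934²) ≈ 6113.6, ∠D ≈ 76.08°
|G| = 200 / 6113.6 ≈ 0.032714
Gain = 20 log₁₀(0.032714) ≈ -29.71 dB

-29.7 dB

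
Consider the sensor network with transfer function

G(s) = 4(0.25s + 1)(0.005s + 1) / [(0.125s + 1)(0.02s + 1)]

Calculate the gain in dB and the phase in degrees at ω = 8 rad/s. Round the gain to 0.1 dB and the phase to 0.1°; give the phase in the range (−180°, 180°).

At ω = 8 rad/s:
zero (1 + j8·0.25) = 1 + j2 → |·| ≈ 2.2361, ∠ ≈ 63.43°
zero (1 + j8·0.005) = 1 + j0.04 → |·| ≈ 1.0008, ∠ ≈ 2.29°
pole (1 + j8·0.125) = 1 + j1 → |·| ≈ 1.4142, ∠ ≈ 45.00°
pole (1 + j8·0.02) = 1 + j0.16 → |·| ≈ 1.0127, ∠ ≈ 9.09°
|G| = 4 · 2.2361 · 1.0008 / (1.4142 · 1.0127) ≈ 6.2504
Gain = 20 log₁₀(6.2504) ≈ 15.92 dB
∠G = (63.43° + 2.29°) − (45.00° + 9.09°) = 11.63°

15.9 dB, 11.6°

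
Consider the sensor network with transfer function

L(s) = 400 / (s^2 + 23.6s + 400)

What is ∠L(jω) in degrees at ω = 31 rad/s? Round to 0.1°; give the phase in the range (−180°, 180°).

At s = jω = j31:
quadratic: (j31)² + 23.6·j31 + 400 = -561 + j731.6 → |·| ≈ 921.93, ∠ ≈ 127.48°
∠L = 0.00° − 127.48° = -127.48°

-127.5°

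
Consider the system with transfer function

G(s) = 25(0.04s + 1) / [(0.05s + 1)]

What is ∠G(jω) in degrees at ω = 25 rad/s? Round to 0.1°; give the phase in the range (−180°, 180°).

-6.3°

At ω = 25 rad/s:
zero (1 + j25·0.04) = 1 + j1 → |·| ≈ 1.4142, ∠ ≈ 45.00°
pole (1 + j25·0.05) = 1 + j1.25 → |·| ≈ 1.6008, ∠ ≈ 51.34°
∠G = (45.00°) − (51.34°) = -6.34°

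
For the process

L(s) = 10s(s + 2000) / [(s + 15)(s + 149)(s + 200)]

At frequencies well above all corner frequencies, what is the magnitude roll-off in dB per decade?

Each pole contributes −20 dB/decade at high frequency; each zero contributes +20 dB/decade.
Net: 2 zero(s) − 3 pole(s) → -20 dB/decade.

-20 dB/decade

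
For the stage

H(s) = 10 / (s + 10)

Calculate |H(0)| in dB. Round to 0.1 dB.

H(0) = 10 / (10) = 1
20 log₁₀(1) ≈ 0.00 dB

0.0 dB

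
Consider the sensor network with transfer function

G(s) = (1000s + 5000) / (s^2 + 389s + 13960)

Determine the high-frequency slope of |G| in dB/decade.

Each pole contributes −20 dB/decade at high frequency; each zero contributes +20 dB/decade.
Net: 1 zero(s) − 2 pole(s) → -20 dB/decade.

-20 dB/decade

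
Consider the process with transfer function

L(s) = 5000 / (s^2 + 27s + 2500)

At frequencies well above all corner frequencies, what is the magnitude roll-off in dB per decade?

-40 dB/decade

Each pole contributes −20 dB/decade at high frequency; each zero contributes +20 dB/decade.
Net: 0 zero(s) − 2 pole(s) → -40 dB/decade.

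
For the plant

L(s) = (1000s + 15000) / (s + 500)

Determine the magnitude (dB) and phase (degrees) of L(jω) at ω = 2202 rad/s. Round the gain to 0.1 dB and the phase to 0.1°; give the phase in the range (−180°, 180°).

Substitute s = j2202:
Numerator: 1000(j2202) + 15000 = 15000 + j2202000
Denominator: (j2202) + 500 = 500 + j2202
|N| = √(15000² + 2202000²) ≈ 2.2021e+06, ∠N ≈ 89.61°
|D| = √(500² + 2202²) ≈ 2258.1, ∠D ≈ 77.21°
|L| = 2.2021e+06 / 2258.1 ≈ 975.2
Gain = 20 log₁₀(975.2) ≈ 59.78 dB
∠L = 89.61° − 77.21° = 12.40°

59.8 dB, 12.4°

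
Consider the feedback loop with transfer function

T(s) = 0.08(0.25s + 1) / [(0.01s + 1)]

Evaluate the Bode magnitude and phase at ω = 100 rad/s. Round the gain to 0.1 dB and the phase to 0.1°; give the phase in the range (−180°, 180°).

3.0 dB, 42.7°

At ω = 100 rad/s:
zero (1 + j100·0.25) = 1 + j25 → |·| ≈ 25.02, ∠ ≈ 87.71°
pole (1 + j100·0.01) = 1 + j1 → |·| ≈ 1.4142, ∠ ≈ 45.00°
|T| = 0.08 · 25.02 / (1.4142) ≈ 1.4154
Gain = 20 log₁₀(1.4154) ≈ 3.02 dB
∠T = (87.71°) − (45.00°) = 42.71°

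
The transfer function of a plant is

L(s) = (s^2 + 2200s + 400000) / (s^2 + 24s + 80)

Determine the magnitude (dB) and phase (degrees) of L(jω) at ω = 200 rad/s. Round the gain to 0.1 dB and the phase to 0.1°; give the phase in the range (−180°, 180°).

Substitute s = j200:
Numerator: (j200)^2 + 2200(j200) + 400000 = 360000 + j440000
Denominator: (j200)^2 + 24(j200) + 80 = -39920 + j4800
|N| = √(360000² + 440000²) ≈ 5.6851e+05, ∠N ≈ 50.71°
|D| = √(39920² + 4800²) ≈ 40208, ∠D ≈ 173.14°
|L| = 5.6851e+05 / 40208 ≈ 14.139
Gain = 20 log₁₀(14.139) ≈ 23.01 dB
∠L = 50.71° − 173.14° = -122.43°

23.0 dB, -122.4°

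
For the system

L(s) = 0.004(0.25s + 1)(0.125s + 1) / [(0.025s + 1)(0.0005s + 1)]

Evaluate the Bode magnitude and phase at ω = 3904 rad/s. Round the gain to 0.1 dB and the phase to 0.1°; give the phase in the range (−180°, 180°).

At ω = 3904 rad/s:
zero (1 + j3904·0.25) = 1 + j976 → |·| ≈ 976, ∠ ≈ 89.94°
zero (1 + j3904·0.125) = 1 + j488 → |·| ≈ 488, ∠ ≈ 89.88°
pole (1 + j3904·0.025) = 1 + j97.6 → |·| ≈ 97.605, ∠ ≈ 89.41°
pole (1 + j3904·0.0005) = 1 + j1.952 → |·| ≈ 2.1932, ∠ ≈ 62.87°
|L| = 0.004 · 976 · 488 / (97.605 · 2.1932) ≈ 8.8998
Gain = 20 log₁₀(8.8998) ≈ 18.99 dB
∠L = (89.94° + 89.88°) − (89.41° + 62.87°) = 27.54°

19.0 dB, 27.5°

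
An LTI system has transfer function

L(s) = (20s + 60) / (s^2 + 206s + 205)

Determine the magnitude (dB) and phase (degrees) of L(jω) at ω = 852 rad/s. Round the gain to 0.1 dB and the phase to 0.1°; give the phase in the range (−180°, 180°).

-32.8 dB, -76.6°

Substitute s = j852:
Numerator: 20(j852) + 60 = 60 + j17040
Denominator: (j852)^2 + 206(j852) + 205 = -725699 + j175512
|N| = √(60² + 17040²) ≈ 17040, ∠N ≈ 89.80°
|D| = √(725699² + 175512²) ≈ 7.4662e+05, ∠D ≈ 166.40°
|L| = 17040 / 7.4662e+05 ≈ 0.022823
Gain = 20 log₁₀(0.022823) ≈ -32.83 dB
∠L = 89.80° − 166.40° = -76.60°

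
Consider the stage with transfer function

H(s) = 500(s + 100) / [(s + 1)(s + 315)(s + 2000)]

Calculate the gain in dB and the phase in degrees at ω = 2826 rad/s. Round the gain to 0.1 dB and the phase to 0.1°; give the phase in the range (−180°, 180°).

-85.9 dB, -140.4°

At s = jω = j2826:
zero (s+100): 100 + j2826 → |·| = √(100²+2826²) = √7996276 ≈ 2827.8, ∠ = arctan(2826/100) ≈ 87.97°
pole (s+1): 1 + j2826 → |·| = √(1²+2826²) = √7986277 ≈ 2826, ∠ = arctan(2826/1) ≈ 89.98°
pole (s+315): 315 + j2826 → |·| = √(315²+2826²) = √8085501 ≈ 2843.5, ∠ = arctan(2826/315) ≈ 83.64°
pole (s+2000): 2000 + j2826 → |·| = √(2000²+2826²) = √11986276 ≈ 3462.1, ∠ = arctan(2826/2000) ≈ 54.71°
|H| = 500 · 2827.8 / 2.7821e+10 ≈ 5.0821e-05
Gain = 20 log₁₀(5.0821e-05) ≈ -85.88 dB
∠H = 87.97° − 228.33° = -140.36°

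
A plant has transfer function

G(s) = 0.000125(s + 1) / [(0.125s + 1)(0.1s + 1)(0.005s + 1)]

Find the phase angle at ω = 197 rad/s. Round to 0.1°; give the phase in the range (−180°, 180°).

At ω = 197 rad/s:
zero (1 + j197·1) = 1 + j197 → |·| ≈ 197, ∠ ≈ 89.71°
pole (1 + j197·0.125) = 1 + j24.625 → |·| ≈ 24.645, ∠ ≈ 87.67°
pole (1 + j197·0.1) = 1 + j19.7 → |·| ≈ 19.725, ∠ ≈ 87.09°
pole (1 + j197·0.005) = 1 + j0.985 → |·| ≈ 1.4036, ∠ ≈ 44.57°
∠G = (89.71°) − (87.67° + 87.09° + 44.57°) = -129.62°

-129.6°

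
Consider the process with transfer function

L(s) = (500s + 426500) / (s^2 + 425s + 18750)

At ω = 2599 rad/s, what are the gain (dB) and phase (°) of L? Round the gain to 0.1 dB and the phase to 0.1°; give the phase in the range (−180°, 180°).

-14.0 dB, -98.9°

Substitute s = j2599:
Numerator: 500(j2599) + 426500 = 426500 + j1299500
Denominator: (j2599)^2 + 425(j2599) + 18750 = -6736051 + j1104575
|N| = √(426500² + 1299500²) ≈ 1.3677e+06, ∠N ≈ 71.83°
|D| = √(6736051² + 1104575²) ≈ 6.826e+06, ∠D ≈ 170.69°
|L| = 1.3677e+06 / 6.826e+06 ≈ 0.20037
Gain = 20 log₁₀(0.20037) ≈ -13.96 dB
∠L = 71.83° − 170.69° = -98.86°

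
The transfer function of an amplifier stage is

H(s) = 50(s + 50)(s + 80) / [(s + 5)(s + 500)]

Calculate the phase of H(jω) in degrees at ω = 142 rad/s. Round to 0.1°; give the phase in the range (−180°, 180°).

At s = jω = j142:
zero (s+50): 50 + j142 → |·| = √(50²+142²) = √22664 ≈ 150.55, ∠ = arctan(142/50) ≈ 70.60°
zero (s+80): 80 + j142 → |·| = √(80²+142²) = √26564 ≈ 162.98, ∠ = arctan(142/80) ≈ 60.60°
pole (s+5): 5 + j142 → |·| = √(5²+142²) = √20189 ≈ 142.09, ∠ = arctan(142/5) ≈ 87.98°
pole (s+500): 500 + j142 → |·| = √(500²+142²) = √270164 ≈ 519.77, ∠ = arctan(142/500) ≈ 15.85°
∠H = 131.20° − 103.83° = 27.37°

27.4°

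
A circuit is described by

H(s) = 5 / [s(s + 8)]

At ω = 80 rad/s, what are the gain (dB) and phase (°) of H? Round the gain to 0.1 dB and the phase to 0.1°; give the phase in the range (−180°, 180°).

-62.2 dB, -174.3°

At s = jω = j80:
pole (s+8): 8 + j80 → |·| = √(8²+80²) = √6464 ≈ 80.399, ∠ = arctan(80/8) ≈ 84.29°
pole at origin: |s| = 80, ∠ = 90.00° (in denominator)
|H| = 5 / 6431.9 ≈ 0.00077738
Gain = 20 log₁₀(0.00077738) ≈ -62.19 dB
∠H = 0.00° − 174.29° = -174.29°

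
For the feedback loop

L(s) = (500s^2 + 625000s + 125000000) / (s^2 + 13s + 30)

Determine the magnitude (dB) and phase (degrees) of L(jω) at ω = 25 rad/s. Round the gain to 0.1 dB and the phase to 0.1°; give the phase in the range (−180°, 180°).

105.4 dB, -144.2°

Substitute s = j25:
Numerator: 500(j25)^2 + 625000(j25) + 125000000 = 124687500 + j15625000
Denominator: (j25)^2 + 13(j25) + 30 = -595 + j325
|N| = √(124687500² + 15625000²) ≈ 1.2566e+08, ∠N ≈ 7.14°
|D| = √(595² + 325²) ≈ 677.97, ∠D ≈ 151.36°
|L| = 1.2566e+08 / 677.97 ≈ 1.8535e+05
Gain = 20 log₁₀(1.8535e+05) ≈ 105.36 dB
∠L = 7.14° − 151.36° = -144.22°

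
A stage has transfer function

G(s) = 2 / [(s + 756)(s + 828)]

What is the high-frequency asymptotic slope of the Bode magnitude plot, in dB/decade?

-40 dB/decade

Each pole contributes −20 dB/decade at high frequency; each zero contributes +20 dB/decade.
Net: 0 zero(s) − 2 pole(s) → -40 dB/decade.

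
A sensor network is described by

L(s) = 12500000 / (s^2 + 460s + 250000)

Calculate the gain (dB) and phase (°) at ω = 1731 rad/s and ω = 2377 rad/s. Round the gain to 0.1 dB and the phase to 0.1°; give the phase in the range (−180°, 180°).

ω = 1731: 12.8 dB, -163.8°; ω = 2377: 7.1 dB, -168.6°

At s = jω = j1731:
quadratic: (j1731)² + 460·j1731 + 250000 = -2746361 + j796260 → |·| ≈ 2.8595e+06, ∠ ≈ 163.83°
|L| = 12500000 / 2.8595e+06 ≈ 4.3714
Gain = 20 log₁₀(4.3714) ≈ 12.81 dB
∠L = 0.00° − 163.83° = -163.83°

At s = jω = j2377:
quadratic: (j2377)² + 460·j2377 + 250000 = -5400129 + j1093420 → |·| ≈ 5.5097e+06, ∠ ≈ 168.55°
|L| = 12500000 / 5.5097e+06 ≈ 2.2687
Gain = 20 log₁₀(2.2687) ≈ 7.12 dB
∠L = 0.00° − 168.55° = -168.55°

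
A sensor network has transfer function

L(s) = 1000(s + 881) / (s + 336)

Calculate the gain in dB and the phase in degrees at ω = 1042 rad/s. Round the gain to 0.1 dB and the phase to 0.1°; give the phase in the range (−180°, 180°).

61.9 dB, -22.3°

At s = jω = j1042:
zero (s+881): 881 + j1042 → |·| = √(881²+1042²) = √1861925 ≈ 1364.5, ∠ = arctan(1042/881) ≈ 49.79°
pole (s+336): 336 + j1042 → |·| = √(336²+1042²) = √1198660 ≈ 1094.8, ∠ = arctan(1042/336) ≈ 72.13°
|L| = 1000 · 1364.5 / 1094.8 ≈ 1246.3
Gain = 20 log₁₀(1246.3) ≈ 61.91 dB
∠L = 49.79° − 72.13° = -22.34°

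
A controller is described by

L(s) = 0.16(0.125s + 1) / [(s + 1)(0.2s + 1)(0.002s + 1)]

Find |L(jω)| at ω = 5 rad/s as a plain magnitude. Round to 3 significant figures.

At ω = 5 rad/s:
zero (1 + j5·0.125) = 1 + j0.625 → |·| ≈ 1.1792, ∠ ≈ 32.01°
pole (1 + j5·1) = 1 + j5 → |·| ≈ 5.099, ∠ ≈ 78.69°
pole (1 + j5·0.2) = 1 + j1 → |·| ≈ 1.4142, ∠ ≈ 45.00°
pole (1 + j5·0.002) = 1 + j0.01 → |·| ≈ 1, ∠ ≈ 0.57°
|L| = 0.16 · 1.1792 / (5.099 · 1.4142 · 1) ≈ 0.026164

0.0262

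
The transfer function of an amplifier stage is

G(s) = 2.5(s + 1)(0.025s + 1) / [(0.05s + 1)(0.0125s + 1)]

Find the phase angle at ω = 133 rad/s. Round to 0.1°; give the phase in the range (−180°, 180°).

At ω = 133 rad/s:
zero (1 + j133·1) = 1 + j133 → |·| ≈ 133, ∠ ≈ 89.57°
zero (1 + j133·0.025) = 1 + j3.325 → |·| ≈ 3.4721, ∠ ≈ 73.26°
pole (1 + j133·0.05) = 1 + j6.65 → |·| ≈ 6.7248, ∠ ≈ 81.45°
pole (1 + j133·0.0125) = 1 + j1.6625 → |·| ≈ 1.9401, ∠ ≈ 58.97°
∠G = (89.57° + 73.26°) − (81.45° + 58.97°) = 22.41°

22.4°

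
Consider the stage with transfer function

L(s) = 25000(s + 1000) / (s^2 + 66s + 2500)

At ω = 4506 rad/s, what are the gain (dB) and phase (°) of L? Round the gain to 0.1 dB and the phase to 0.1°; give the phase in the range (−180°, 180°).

15.1 dB, -101.7°

At s = jω = j4506:
zero (s+1000): 1000 + j4506 → |·| = √(1000²+4506²) = √21304036 ≈ 4615.6, ∠ = arctan(4506/1000) ≈ 77.49°
quadratic: (j4506)² + 66·j4506 + 2500 = -20301536 + j297396 → |·| ≈ 2.0304e+07, ∠ ≈ 179.16°
|L| = 25000 · 4615.6 / 2.0304e+07 ≈ 5.6831
Gain = 20 log₁₀(5.6831) ≈ 15.09 dB
∠L = 77.49° − 179.16° = -101.67°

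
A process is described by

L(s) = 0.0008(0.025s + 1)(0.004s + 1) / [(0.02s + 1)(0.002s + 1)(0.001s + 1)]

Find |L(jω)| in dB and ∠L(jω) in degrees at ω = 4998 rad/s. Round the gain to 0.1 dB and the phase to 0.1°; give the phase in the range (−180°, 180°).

-68.2 dB, -75.7°

At ω = 4998 rad/s:
zero (1 + j4998·0.025) = 1 + j124.95 → |·| ≈ 124.95, ∠ ≈ 89.54°
zero (1 + j4998·0.004) = 1 + j19.992 → |·| ≈ 20.017, ∠ ≈ 87.14°
pole (1 + j4998·0.02) = 1 + j99.96 → |·| ≈ 99.965, ∠ ≈ 89.43°
pole (1 + j4998·0.002) = 1 + j9.996 → |·| ≈ 10.046, ∠ ≈ 84.29°
pole (1 + j4998·0.001) = 1 + j4.998 → |·| ≈ 5.0971, ∠ ≈ 78.69°
|L| = 0.0008 · 124.95 · 20.017 / (99.965 · 10.046 · 5.0971) ≈ 0.0003909
Gain = 20 log₁₀(0.0003909) ≈ -68.16 dB
∠L = (89.54° + 87.14°) − (89.43° + 84.29° + 78.69°) = -75.73°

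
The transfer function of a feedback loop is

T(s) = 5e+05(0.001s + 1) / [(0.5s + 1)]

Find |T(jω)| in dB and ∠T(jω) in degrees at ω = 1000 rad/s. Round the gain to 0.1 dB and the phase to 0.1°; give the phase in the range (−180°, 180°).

63.0 dB, -44.9°

At ω = 1000 rad/s:
zero (1 + j1000·0.001) = 1 + j1 → |·| ≈ 1.4142, ∠ ≈ 45.00°
pole (1 + j1000·0.5) = 1 + j500 → |·| ≈ 500, ∠ ≈ 89.89°
|T| = 5e+05 · 1.4142 / (500) ≈ 1414.2
Gain = 20 log₁₀(1414.2) ≈ 63.01 dB
∠T = (45.00°) − (89.89°) = -44.89°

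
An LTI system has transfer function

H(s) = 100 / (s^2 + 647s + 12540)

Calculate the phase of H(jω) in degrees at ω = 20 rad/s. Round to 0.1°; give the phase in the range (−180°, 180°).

-46.8°

Substitute s = j20:
Numerator: 100 = 100 + j0
Denominator: (j20)^2 + 647(j20) + 12540 = 12140 + j12940
|N| = √(100² + 0²) ≈ 100, ∠N ≈ 0.00°
|D| = √(12140² + 12940²) ≈ 17743, ∠D ≈ 46.83°
∠H = 0.00° − 46.83° = -46.83°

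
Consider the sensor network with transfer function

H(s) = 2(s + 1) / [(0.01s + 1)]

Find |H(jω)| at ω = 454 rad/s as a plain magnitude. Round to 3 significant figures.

195

At ω = 454 rad/s:
zero (1 + j454·1) = 1 + j454 → |·| ≈ 454, ∠ ≈ 89.87°
pole (1 + j454·0.01) = 1 + j4.54 → |·| ≈ 4.6488, ∠ ≈ 77.58°
|H| = 2 · 454 / (4.6488) ≈ 195.32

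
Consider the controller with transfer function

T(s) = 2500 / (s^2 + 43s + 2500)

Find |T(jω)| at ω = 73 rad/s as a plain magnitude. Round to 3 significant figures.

0.592

At s = jω = j73:
quadratic: (j73)² + 43·j73 + 2500 = -2829 + j3139 → |·| ≈ 4225.7, ∠ ≈ 132.03°
|T| = 2500 / 4225.7 ≈ 0.59162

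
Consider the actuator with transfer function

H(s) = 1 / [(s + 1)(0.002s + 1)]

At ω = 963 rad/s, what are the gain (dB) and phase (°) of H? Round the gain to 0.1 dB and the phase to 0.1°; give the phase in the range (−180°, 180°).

At ω = 963 rad/s:
pole (1 + j963·1) = 1 + j963 → |·| ≈ 963, ∠ ≈ 89.94°
pole (1 + j963·0.002) = 1 + j1.926 → |·| ≈ 2.1701, ∠ ≈ 62.56°
|H| = 1 · 1 / (963 · 2.1701) ≈ 0.00047851
Gain = 20 log₁₀(0.00047851) ≈ -66.40 dB
∠H = (0°) − (89.94° + 62.56°) = -152.50°

-66.4 dB, -152.5°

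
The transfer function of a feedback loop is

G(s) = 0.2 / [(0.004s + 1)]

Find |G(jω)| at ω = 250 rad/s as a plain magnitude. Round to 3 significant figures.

At ω = 250 rad/s:
pole (1 + j250·0.004) = 1 + j1 → |·| ≈ 1.4142, ∠ ≈ 45.00°
|G| = 0.2 · 1 / (1.4142) ≈ 0.14142

0.141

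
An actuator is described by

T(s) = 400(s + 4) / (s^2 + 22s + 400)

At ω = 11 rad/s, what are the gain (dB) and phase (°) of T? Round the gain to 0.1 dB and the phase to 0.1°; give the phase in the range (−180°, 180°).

At s = jω = j11:
zero (s+4): 4 + j11 → |·| = √(4²+11²) = √137 ≈ 11.705, ∠ = arctan(11/4) ≈ 70.02°
quadratic: (j11)² + 22·j11 + 400 = 279 + j242 → |·| ≈ 369.33, ∠ ≈ 40.94°
|T| = 400 · 11.705 / 369.33 ≈ 12.677
Gain = 20 log₁₀(12.677) ≈ 22.06 dB
∠T = 70.02° − 40.94° = 29.08°

22.1 dB, 29.1°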